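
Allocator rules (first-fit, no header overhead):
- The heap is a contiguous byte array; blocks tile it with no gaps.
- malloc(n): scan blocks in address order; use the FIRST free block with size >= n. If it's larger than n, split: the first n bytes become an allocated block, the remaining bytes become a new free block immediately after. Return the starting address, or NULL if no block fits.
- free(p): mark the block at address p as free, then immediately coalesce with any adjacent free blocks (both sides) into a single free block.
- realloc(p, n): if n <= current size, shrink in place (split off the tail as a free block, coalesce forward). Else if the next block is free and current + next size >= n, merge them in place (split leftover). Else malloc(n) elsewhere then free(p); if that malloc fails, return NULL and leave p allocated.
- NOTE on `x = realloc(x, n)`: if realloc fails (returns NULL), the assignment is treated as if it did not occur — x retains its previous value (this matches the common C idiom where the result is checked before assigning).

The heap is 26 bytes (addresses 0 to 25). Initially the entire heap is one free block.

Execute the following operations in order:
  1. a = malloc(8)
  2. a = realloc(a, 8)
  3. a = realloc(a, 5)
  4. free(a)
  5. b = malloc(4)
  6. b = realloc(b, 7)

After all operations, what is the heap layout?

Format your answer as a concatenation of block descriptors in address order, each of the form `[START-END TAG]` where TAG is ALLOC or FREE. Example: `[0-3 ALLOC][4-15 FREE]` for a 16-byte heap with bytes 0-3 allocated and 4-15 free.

Answer: [0-6 ALLOC][7-25 FREE]

Derivation:
Op 1: a = malloc(8) -> a = 0; heap: [0-7 ALLOC][8-25 FREE]
Op 2: a = realloc(a, 8) -> a = 0; heap: [0-7 ALLOC][8-25 FREE]
Op 3: a = realloc(a, 5) -> a = 0; heap: [0-4 ALLOC][5-25 FREE]
Op 4: free(a) -> (freed a); heap: [0-25 FREE]
Op 5: b = malloc(4) -> b = 0; heap: [0-3 ALLOC][4-25 FREE]
Op 6: b = realloc(b, 7) -> b = 0; heap: [0-6 ALLOC][7-25 FREE]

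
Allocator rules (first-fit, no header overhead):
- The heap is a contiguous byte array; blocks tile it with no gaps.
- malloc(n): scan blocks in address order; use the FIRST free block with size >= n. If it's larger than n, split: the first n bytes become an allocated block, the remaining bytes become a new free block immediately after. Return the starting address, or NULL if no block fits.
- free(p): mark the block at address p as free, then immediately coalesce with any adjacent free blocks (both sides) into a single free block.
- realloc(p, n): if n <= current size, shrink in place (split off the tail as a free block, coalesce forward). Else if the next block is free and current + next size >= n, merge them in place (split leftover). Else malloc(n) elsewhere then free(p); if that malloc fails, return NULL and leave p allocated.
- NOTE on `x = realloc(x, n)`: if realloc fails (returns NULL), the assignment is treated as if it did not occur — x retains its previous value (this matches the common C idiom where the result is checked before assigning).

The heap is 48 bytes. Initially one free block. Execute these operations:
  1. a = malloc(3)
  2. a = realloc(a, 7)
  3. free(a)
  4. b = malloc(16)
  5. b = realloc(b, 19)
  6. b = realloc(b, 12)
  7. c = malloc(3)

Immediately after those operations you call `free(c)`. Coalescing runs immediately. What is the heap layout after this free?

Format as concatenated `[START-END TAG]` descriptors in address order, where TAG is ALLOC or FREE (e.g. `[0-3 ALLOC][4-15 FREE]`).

Op 1: a = malloc(3) -> a = 0; heap: [0-2 ALLOC][3-47 FREE]
Op 2: a = realloc(a, 7) -> a = 0; heap: [0-6 ALLOC][7-47 FREE]
Op 3: free(a) -> (freed a); heap: [0-47 FREE]
Op 4: b = malloc(16) -> b = 0; heap: [0-15 ALLOC][16-47 FREE]
Op 5: b = realloc(b, 19) -> b = 0; heap: [0-18 ALLOC][19-47 FREE]
Op 6: b = realloc(b, 12) -> b = 0; heap: [0-11 ALLOC][12-47 FREE]
Op 7: c = malloc(3) -> c = 12; heap: [0-11 ALLOC][12-14 ALLOC][15-47 FREE]
free(c): c = 12 -> block [12-14 ALLOC]; mark free, coalesce with adjacent free neighbors -> [0-11 ALLOC][12-47 FREE]

Answer: [0-11 ALLOC][12-47 FREE]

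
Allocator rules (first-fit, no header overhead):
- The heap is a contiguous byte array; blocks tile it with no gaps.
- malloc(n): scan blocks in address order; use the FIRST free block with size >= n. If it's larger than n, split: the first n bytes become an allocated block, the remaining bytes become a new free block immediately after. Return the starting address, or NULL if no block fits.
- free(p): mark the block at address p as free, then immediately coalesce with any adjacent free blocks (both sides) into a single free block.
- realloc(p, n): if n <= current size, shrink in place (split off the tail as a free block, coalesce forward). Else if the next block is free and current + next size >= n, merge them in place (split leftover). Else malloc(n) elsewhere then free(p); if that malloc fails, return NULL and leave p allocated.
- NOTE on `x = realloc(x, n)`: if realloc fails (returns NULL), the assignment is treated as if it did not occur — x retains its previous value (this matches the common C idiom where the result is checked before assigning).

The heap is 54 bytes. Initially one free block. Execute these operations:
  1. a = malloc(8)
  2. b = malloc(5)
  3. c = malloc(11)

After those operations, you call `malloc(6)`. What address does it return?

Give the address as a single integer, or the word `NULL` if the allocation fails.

Answer: 24

Derivation:
Op 1: a = malloc(8) -> a = 0; heap: [0-7 ALLOC][8-53 FREE]
Op 2: b = malloc(5) -> b = 8; heap: [0-7 ALLOC][8-12 ALLOC][13-53 FREE]
Op 3: c = malloc(11) -> c = 13; heap: [0-7 ALLOC][8-12 ALLOC][13-23 ALLOC][24-53 FREE]
malloc(6): first-fit scan over [0-7 ALLOC][8-12 ALLOC][13-23 ALLOC][24-53 FREE] -> 24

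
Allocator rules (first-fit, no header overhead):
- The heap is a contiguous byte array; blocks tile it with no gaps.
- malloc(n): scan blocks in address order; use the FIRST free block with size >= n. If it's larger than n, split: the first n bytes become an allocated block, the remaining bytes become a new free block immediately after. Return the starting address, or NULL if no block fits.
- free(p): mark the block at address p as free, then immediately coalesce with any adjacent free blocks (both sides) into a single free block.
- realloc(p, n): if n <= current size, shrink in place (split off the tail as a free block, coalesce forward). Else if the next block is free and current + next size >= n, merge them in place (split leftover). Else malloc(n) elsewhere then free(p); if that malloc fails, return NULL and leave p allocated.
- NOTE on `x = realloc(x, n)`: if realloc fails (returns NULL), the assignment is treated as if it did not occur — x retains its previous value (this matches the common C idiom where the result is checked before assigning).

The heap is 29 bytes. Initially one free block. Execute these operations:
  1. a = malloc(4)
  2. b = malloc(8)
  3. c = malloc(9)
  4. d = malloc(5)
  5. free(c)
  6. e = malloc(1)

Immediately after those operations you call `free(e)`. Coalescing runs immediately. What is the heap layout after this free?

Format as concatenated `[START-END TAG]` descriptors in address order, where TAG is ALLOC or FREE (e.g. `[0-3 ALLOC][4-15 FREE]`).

Op 1: a = malloc(4) -> a = 0; heap: [0-3 ALLOC][4-28 FREE]
Op 2: b = malloc(8) -> b = 4; heap: [0-3 ALLOC][4-11 ALLOC][12-28 FREE]
Op 3: c = malloc(9) -> c = 12; heap: [0-3 ALLOC][4-11 ALLOC][12-20 ALLOC][21-28 FREE]
Op 4: d = malloc(5) -> d = 21; heap: [0-3 ALLOC][4-11 ALLOC][12-20 ALLOC][21-25 ALLOC][26-28 FREE]
Op 5: free(c) -> (freed c); heap: [0-3 ALLOC][4-11 ALLOC][12-20 FREE][21-25 ALLOC][26-28 FREE]
Op 6: e = malloc(1) -> e = 12; heap: [0-3 ALLOC][4-11 ALLOC][12-12 ALLOC][13-20 FREE][21-25 ALLOC][26-28 FREE]
free(e): e = 12 -> block [12-12 ALLOC]; mark free, coalesce with adjacent free neighbors -> [0-3 ALLOC][4-11 ALLOC][12-20 FREE][21-25 ALLOC][26-28 FREE]

Answer: [0-3 ALLOC][4-11 ALLOC][12-20 FREE][21-25 ALLOC][26-28 FREE]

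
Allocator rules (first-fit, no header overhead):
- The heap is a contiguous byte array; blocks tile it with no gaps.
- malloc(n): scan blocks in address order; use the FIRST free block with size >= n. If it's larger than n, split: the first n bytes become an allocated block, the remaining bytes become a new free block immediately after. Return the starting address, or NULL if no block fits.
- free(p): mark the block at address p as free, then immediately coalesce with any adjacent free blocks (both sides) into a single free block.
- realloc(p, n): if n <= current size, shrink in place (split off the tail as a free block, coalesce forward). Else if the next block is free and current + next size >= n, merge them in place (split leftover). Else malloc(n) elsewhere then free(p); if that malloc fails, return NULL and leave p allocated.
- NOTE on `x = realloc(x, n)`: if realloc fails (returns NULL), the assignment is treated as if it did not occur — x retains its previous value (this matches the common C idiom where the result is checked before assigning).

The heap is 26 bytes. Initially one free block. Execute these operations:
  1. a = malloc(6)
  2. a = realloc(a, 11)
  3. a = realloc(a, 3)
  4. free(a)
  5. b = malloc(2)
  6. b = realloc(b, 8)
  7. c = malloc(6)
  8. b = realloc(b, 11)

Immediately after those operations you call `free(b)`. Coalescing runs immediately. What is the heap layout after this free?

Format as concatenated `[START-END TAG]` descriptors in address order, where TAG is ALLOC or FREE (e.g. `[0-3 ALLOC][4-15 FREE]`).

Op 1: a = malloc(6) -> a = 0; heap: [0-5 ALLOC][6-25 FREE]
Op 2: a = realloc(a, 11) -> a = 0; heap: [0-10 ALLOC][11-25 FREE]
Op 3: a = realloc(a, 3) -> a = 0; heap: [0-2 ALLOC][3-25 FREE]
Op 4: free(a) -> (freed a); heap: [0-25 FREE]
Op 5: b = malloc(2) -> b = 0; heap: [0-1 ALLOC][2-25 FREE]
Op 6: b = realloc(b, 8) -> b = 0; heap: [0-7 ALLOC][8-25 FREE]
Op 7: c = malloc(6) -> c = 8; heap: [0-7 ALLOC][8-13 ALLOC][14-25 FREE]
Op 8: b = realloc(b, 11) -> b = 14; heap: [0-7 FREE][8-13 ALLOC][14-24 ALLOC][25-25 FREE]
free(b): b = 14 -> block [14-24 ALLOC]; mark free, coalesce with adjacent free neighbors -> [0-7 FREE][8-13 ALLOC][14-25 FREE]

Answer: [0-7 FREE][8-13 ALLOC][14-25 FREE]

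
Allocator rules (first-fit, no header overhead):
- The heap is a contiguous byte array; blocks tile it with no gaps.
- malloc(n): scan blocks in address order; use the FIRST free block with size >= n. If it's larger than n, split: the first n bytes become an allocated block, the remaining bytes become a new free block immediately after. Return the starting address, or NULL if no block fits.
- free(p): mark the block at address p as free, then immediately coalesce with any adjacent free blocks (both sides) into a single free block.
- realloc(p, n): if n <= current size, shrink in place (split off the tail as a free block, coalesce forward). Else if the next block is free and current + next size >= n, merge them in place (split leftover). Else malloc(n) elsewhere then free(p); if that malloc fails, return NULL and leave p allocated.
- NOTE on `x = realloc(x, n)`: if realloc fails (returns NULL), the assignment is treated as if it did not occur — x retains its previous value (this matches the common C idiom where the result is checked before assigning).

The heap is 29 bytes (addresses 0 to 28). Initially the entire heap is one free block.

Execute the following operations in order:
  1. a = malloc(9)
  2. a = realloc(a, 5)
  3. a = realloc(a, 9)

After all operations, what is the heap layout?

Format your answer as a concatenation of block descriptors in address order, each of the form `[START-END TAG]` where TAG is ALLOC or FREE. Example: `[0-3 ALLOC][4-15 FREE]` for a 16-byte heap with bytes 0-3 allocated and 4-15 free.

Op 1: a = malloc(9) -> a = 0; heap: [0-8 ALLOC][9-28 FREE]
Op 2: a = realloc(a, 5) -> a = 0; heap: [0-4 ALLOC][5-28 FREE]
Op 3: a = realloc(a, 9) -> a = 0; heap: [0-8 ALLOC][9-28 FREE]

Answer: [0-8 ALLOC][9-28 FREE]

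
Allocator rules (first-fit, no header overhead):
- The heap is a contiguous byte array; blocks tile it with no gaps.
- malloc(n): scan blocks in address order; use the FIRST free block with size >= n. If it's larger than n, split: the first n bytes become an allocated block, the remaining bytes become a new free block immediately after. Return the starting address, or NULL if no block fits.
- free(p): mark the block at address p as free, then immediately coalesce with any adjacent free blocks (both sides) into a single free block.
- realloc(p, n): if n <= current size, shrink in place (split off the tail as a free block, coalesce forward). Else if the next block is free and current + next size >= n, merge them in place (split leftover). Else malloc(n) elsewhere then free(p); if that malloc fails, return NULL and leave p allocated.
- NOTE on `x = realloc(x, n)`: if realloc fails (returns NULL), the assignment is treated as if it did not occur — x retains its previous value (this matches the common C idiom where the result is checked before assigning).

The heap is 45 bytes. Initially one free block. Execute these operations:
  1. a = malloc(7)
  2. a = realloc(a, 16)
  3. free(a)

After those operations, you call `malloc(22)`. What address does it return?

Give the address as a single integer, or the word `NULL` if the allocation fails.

Op 1: a = malloc(7) -> a = 0; heap: [0-6 ALLOC][7-44 FREE]
Op 2: a = realloc(a, 16) -> a = 0; heap: [0-15 ALLOC][16-44 FREE]
Op 3: free(a) -> (freed a); heap: [0-44 FREE]
malloc(22): first-fit scan over [0-44 FREE] -> 0

Answer: 0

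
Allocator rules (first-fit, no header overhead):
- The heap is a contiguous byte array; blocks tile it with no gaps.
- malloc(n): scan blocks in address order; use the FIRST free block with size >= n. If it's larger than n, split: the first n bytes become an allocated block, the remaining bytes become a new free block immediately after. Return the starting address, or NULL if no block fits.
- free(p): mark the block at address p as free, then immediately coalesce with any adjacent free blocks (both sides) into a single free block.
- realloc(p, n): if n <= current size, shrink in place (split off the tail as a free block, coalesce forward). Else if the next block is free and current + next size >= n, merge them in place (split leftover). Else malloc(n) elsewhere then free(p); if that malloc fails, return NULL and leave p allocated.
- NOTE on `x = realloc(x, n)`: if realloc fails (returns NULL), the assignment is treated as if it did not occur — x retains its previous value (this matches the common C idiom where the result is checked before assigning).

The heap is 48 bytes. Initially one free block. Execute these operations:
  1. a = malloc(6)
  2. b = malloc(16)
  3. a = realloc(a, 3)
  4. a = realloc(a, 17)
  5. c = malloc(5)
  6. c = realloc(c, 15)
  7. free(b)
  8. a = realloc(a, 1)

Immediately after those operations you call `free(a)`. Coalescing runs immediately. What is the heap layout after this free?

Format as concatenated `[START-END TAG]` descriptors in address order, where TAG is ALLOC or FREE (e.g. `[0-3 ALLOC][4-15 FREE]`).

Op 1: a = malloc(6) -> a = 0; heap: [0-5 ALLOC][6-47 FREE]
Op 2: b = malloc(16) -> b = 6; heap: [0-5 ALLOC][6-21 ALLOC][22-47 FREE]
Op 3: a = realloc(a, 3) -> a = 0; heap: [0-2 ALLOC][3-5 FREE][6-21 ALLOC][22-47 FREE]
Op 4: a = realloc(a, 17) -> a = 22; heap: [0-5 FREE][6-21 ALLOC][22-38 ALLOC][39-47 FREE]
Op 5: c = malloc(5) -> c = 0; heap: [0-4 ALLOC][5-5 FREE][6-21 ALLOC][22-38 ALLOC][39-47 FREE]
Op 6: c = realloc(c, 15) -> NULL (c unchanged); heap: [0-4 ALLOC][5-5 FREE][6-21 ALLOC][22-38 ALLOC][39-47 FREE]
Op 7: free(b) -> (freed b); heap: [0-4 ALLOC][5-21 FREE][22-38 ALLOC][39-47 FREE]
Op 8: a = realloc(a, 1) -> a = 22; heap: [0-4 ALLOC][5-21 FREE][22-22 ALLOC][23-47 FREE]
free(a): a = 22 -> block [22-22 ALLOC]; mark free, coalesce with adjacent free neighbors -> [0-4 ALLOC][5-47 FREE]

Answer: [0-4 ALLOC][5-47 FREE]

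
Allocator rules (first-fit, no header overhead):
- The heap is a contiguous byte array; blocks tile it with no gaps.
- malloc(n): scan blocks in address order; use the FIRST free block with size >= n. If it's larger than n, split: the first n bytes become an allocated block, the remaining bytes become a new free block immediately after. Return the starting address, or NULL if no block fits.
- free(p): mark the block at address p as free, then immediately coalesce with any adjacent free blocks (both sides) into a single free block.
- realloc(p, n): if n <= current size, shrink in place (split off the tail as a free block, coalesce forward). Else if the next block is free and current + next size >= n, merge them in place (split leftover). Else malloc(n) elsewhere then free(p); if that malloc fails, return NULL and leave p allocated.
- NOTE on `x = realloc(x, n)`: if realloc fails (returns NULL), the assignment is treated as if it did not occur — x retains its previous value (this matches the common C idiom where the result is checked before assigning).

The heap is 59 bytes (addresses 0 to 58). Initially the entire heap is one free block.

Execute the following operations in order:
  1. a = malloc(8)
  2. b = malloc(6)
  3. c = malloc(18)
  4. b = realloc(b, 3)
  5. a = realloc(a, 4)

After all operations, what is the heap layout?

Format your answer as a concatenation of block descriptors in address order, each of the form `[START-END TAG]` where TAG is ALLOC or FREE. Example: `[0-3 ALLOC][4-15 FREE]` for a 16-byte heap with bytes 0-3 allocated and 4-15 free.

Answer: [0-3 ALLOC][4-7 FREE][8-10 ALLOC][11-13 FREE][14-31 ALLOC][32-58 FREE]

Derivation:
Op 1: a = malloc(8) -> a = 0; heap: [0-7 ALLOC][8-58 FREE]
Op 2: b = malloc(6) -> b = 8; heap: [0-7 ALLOC][8-13 ALLOC][14-58 FREE]
Op 3: c = malloc(18) -> c = 14; heap: [0-7 ALLOC][8-13 ALLOC][14-31 ALLOC][32-58 FREE]
Op 4: b = realloc(b, 3) -> b = 8; heap: [0-7 ALLOC][8-10 ALLOC][11-13 FREE][14-31 ALLOC][32-58 FREE]
Op 5: a = realloc(a, 4) -> a = 0; heap: [0-3 ALLOC][4-7 FREE][8-10 ALLOC][11-13 FREE][14-31 ALLOC][32-58 FREE]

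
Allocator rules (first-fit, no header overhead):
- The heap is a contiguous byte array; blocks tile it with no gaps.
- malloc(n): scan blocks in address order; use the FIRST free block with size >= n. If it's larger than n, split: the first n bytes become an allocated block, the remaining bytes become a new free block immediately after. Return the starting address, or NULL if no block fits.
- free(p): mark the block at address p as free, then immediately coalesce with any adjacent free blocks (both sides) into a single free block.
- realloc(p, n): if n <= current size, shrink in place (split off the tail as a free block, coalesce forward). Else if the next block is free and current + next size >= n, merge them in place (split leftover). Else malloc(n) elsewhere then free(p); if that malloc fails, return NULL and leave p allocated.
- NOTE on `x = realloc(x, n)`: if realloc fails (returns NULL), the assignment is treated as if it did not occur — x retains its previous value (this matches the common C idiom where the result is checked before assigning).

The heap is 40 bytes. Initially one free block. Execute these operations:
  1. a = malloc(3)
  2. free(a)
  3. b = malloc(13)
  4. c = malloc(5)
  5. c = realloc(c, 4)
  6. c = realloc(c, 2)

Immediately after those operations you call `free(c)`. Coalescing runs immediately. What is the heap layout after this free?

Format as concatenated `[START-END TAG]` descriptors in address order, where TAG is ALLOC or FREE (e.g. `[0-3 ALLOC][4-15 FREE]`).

Answer: [0-12 ALLOC][13-39 FREE]

Derivation:
Op 1: a = malloc(3) -> a = 0; heap: [0-2 ALLOC][3-39 FREE]
Op 2: free(a) -> (freed a); heap: [0-39 FREE]
Op 3: b = malloc(13) -> b = 0; heap: [0-12 ALLOC][13-39 FREE]
Op 4: c = malloc(5) -> c = 13; heap: [0-12 ALLOC][13-17 ALLOC][18-39 FREE]
Op 5: c = realloc(c, 4) -> c = 13; heap: [0-12 ALLOC][13-16 ALLOC][17-39 FREE]
Op 6: c = realloc(c, 2) -> c = 13; heap: [0-12 ALLOC][13-14 ALLOC][15-39 FREE]
free(c): c = 13 -> block [13-14 ALLOC]; mark free, coalesce with adjacent free neighbors -> [0-12 ALLOC][13-39 FREE]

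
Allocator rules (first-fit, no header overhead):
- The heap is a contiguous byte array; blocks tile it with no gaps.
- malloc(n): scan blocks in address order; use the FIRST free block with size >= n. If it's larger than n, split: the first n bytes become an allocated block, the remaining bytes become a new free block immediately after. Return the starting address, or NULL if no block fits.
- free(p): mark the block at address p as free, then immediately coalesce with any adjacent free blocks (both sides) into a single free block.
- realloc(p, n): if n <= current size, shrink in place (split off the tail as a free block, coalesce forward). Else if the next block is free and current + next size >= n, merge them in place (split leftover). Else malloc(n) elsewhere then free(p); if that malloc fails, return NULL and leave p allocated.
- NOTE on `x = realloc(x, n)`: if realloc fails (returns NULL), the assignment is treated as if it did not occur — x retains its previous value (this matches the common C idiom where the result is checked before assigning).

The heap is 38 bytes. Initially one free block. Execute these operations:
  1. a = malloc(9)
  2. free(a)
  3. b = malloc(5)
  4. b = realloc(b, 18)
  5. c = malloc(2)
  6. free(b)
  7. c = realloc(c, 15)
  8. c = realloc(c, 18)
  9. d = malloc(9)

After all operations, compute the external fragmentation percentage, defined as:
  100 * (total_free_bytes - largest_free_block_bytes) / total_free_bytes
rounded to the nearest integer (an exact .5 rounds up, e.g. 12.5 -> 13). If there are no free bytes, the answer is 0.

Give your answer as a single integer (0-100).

Answer: 18

Derivation:
Op 1: a = malloc(9) -> a = 0; heap: [0-8 ALLOC][9-37 FREE]
Op 2: free(a) -> (freed a); heap: [0-37 FREE]
Op 3: b = malloc(5) -> b = 0; heap: [0-4 ALLOC][5-37 FREE]
Op 4: b = realloc(b, 18) -> b = 0; heap: [0-17 ALLOC][18-37 FREE]
Op 5: c = malloc(2) -> c = 18; heap: [0-17 ALLOC][18-19 ALLOC][20-37 FREE]
Op 6: free(b) -> (freed b); heap: [0-17 FREE][18-19 ALLOC][20-37 FREE]
Op 7: c = realloc(c, 15) -> c = 18; heap: [0-17 FREE][18-32 ALLOC][33-37 FREE]
Op 8: c = realloc(c, 18) -> c = 18; heap: [0-17 FREE][18-35 ALLOC][36-37 FREE]
Op 9: d = malloc(9) -> d = 0; heap: [0-8 ALLOC][9-17 FREE][18-35 ALLOC][36-37 FREE]
Free blocks: [9 2] total_free=11 largest=9 -> 100*(11-9)/11 = 200/11 ≈ 18.182 -> rounds to 18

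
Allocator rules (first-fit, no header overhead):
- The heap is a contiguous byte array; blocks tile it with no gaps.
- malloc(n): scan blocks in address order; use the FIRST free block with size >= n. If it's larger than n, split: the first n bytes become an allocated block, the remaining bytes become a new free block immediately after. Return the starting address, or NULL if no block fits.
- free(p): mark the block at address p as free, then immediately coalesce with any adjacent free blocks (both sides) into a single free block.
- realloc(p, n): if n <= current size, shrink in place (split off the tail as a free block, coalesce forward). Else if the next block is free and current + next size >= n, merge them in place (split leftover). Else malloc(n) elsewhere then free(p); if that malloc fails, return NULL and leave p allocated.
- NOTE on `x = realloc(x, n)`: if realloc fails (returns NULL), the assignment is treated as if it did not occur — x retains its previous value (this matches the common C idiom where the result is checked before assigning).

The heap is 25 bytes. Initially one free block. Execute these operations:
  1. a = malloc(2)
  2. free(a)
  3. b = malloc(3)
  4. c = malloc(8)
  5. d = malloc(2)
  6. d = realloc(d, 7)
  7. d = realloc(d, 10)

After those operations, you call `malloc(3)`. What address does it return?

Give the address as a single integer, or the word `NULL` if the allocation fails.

Op 1: a = malloc(2) -> a = 0; heap: [0-1 ALLOC][2-24 FREE]
Op 2: free(a) -> (freed a); heap: [0-24 FREE]
Op 3: b = malloc(3) -> b = 0; heap: [0-2 ALLOC][3-24 FREE]
Op 4: c = malloc(8) -> c = 3; heap: [0-2 ALLOC][3-10 ALLOC][11-24 FREE]
Op 5: d = malloc(2) -> d = 11; heap: [0-2 ALLOC][3-10 ALLOC][11-12 ALLOC][13-24 FREE]
Op 6: d = realloc(d, 7) -> d = 11; heap: [0-2 ALLOC][3-10 ALLOC][11-17 ALLOC][18-24 FREE]
Op 7: d = realloc(d, 10) -> d = 11; heap: [0-2 ALLOC][3-10 ALLOC][11-20 ALLOC][21-24 FREE]
malloc(3): first-fit scan over [0-2 ALLOC][3-10 ALLOC][11-20 ALLOC][21-24 FREE] -> 21

Answer: 21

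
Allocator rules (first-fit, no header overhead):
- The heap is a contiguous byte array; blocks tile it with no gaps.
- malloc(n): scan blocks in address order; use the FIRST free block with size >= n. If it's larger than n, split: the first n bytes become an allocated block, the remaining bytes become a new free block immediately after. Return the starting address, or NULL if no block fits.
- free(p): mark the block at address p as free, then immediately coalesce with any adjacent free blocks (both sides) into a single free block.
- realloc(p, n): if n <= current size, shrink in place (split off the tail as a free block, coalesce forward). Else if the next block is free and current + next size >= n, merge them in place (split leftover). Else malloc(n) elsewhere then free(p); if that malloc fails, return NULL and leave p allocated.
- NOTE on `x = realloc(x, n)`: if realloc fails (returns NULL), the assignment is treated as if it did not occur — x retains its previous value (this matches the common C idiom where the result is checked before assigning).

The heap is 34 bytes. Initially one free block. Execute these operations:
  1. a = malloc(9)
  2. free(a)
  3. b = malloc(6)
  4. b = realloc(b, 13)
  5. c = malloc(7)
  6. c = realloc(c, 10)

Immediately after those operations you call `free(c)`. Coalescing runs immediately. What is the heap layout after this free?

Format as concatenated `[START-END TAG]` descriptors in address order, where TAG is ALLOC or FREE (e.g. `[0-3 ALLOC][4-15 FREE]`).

Answer: [0-12 ALLOC][13-33 FREE]

Derivation:
Op 1: a = malloc(9) -> a = 0; heap: [0-8 ALLOC][9-33 FREE]
Op 2: free(a) -> (freed a); heap: [0-33 FREE]
Op 3: b = malloc(6) -> b = 0; heap: [0-5 ALLOC][6-33 FREE]
Op 4: b = realloc(b, 13) -> b = 0; heap: [0-12 ALLOC][13-33 FREE]
Op 5: c = malloc(7) -> c = 13; heap: [0-12 ALLOC][13-19 ALLOC][20-33 FREE]
Op 6: c = realloc(c, 10) -> c = 13; heap: [0-12 ALLOC][13-22 ALLOC][23-33 FREE]
free(c): c = 13 -> block [13-22 ALLOC]; mark free, coalesce with adjacent free neighbors -> [0-12 ALLOC][13-33 FREE]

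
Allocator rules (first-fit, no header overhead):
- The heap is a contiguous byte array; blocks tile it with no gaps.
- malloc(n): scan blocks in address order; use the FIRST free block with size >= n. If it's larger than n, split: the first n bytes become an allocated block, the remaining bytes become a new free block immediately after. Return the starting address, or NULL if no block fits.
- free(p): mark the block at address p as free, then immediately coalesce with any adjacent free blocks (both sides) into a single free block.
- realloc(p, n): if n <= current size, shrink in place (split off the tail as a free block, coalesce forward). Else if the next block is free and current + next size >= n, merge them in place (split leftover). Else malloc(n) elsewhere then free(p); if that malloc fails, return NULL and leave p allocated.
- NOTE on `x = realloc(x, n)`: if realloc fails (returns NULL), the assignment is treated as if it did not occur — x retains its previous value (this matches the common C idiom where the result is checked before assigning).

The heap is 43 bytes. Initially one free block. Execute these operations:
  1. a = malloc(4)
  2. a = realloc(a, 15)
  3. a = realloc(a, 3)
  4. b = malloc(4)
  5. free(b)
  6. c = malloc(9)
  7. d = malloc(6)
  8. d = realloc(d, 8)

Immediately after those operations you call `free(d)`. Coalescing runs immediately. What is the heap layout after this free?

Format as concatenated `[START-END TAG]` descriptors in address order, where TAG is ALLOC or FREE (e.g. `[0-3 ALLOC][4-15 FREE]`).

Op 1: a = malloc(4) -> a = 0; heap: [0-3 ALLOC][4-42 FREE]
Op 2: a = realloc(a, 15) -> a = 0; heap: [0-14 ALLOC][15-42 FREE]
Op 3: a = realloc(a, 3) -> a = 0; heap: [0-2 ALLOC][3-42 FREE]
Op 4: b = malloc(4) -> b = 3; heap: [0-2 ALLOC][3-6 ALLOC][7-42 FREE]
Op 5: free(b) -> (freed b); heap: [0-2 ALLOC][3-42 FREE]
Op 6: c = malloc(9) -> c = 3; heap: [0-2 ALLOC][3-11 ALLOC][12-42 FREE]
Op 7: d = malloc(6) -> d = 12; heap: [0-2 ALLOC][3-11 ALLOC][12-17 ALLOC][18-42 FREE]
Op 8: d = realloc(d, 8) -> d = 12; heap: [0-2 ALLOC][3-11 ALLOC][12-19 ALLOC][20-42 FREE]
free(d): d = 12 -> block [12-19 ALLOC]; mark free, coalesce with adjacent free neighbors -> [0-2 ALLOC][3-11 ALLOC][12-42 FREE]

Answer: [0-2 ALLOC][3-11 ALLOC][12-42 FREE]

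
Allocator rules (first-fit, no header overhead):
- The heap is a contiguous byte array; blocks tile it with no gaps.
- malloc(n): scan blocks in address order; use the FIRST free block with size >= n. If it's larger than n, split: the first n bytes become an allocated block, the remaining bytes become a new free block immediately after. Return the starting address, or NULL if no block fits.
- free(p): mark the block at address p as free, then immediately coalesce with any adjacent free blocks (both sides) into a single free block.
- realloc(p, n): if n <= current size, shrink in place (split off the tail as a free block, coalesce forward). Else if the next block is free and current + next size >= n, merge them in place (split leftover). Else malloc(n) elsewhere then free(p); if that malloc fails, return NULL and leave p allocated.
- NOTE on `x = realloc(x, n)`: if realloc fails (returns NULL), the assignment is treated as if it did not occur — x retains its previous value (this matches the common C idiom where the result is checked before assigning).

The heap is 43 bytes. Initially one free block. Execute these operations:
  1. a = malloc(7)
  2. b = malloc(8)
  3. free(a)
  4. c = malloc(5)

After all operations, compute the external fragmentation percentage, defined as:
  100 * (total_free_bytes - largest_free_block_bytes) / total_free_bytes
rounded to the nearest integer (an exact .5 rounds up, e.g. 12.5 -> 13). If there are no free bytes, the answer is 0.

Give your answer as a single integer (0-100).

Answer: 7

Derivation:
Op 1: a = malloc(7) -> a = 0; heap: [0-6 ALLOC][7-42 FREE]
Op 2: b = malloc(8) -> b = 7; heap: [0-6 ALLOC][7-14 ALLOC][15-42 FREE]
Op 3: free(a) -> (freed a); heap: [0-6 FREE][7-14 ALLOC][15-42 FREE]
Op 4: c = malloc(5) -> c = 0; heap: [0-4 ALLOC][5-6 FREE][7-14 ALLOC][15-42 FREE]
Free blocks: [2 28] total_free=30 largest=28 -> 100*(30-28)/30 = 200/30 ≈ 6.667 -> rounds to 7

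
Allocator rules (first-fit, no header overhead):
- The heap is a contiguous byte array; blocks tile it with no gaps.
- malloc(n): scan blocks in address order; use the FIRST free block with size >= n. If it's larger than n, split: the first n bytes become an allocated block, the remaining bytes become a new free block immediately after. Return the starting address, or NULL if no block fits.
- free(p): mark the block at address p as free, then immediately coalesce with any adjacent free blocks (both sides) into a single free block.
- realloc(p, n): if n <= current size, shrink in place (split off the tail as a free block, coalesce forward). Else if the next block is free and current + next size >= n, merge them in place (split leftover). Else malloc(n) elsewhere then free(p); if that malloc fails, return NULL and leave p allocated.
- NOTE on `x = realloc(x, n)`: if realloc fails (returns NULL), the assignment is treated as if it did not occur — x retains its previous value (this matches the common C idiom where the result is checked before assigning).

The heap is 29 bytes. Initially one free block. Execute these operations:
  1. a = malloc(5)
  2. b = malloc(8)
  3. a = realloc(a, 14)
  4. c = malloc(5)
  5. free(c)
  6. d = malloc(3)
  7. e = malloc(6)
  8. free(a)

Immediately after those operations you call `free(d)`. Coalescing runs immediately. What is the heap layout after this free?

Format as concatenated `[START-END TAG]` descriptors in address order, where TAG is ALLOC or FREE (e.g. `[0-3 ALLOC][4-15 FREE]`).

Op 1: a = malloc(5) -> a = 0; heap: [0-4 ALLOC][5-28 FREE]
Op 2: b = malloc(8) -> b = 5; heap: [0-4 ALLOC][5-12 ALLOC][13-28 FREE]
Op 3: a = realloc(a, 14) -> a = 13; heap: [0-4 FREE][5-12 ALLOC][13-26 ALLOC][27-28 FREE]
Op 4: c = malloc(5) -> c = 0; heap: [0-4 ALLOC][5-12 ALLOC][13-26 ALLOC][27-28 FREE]
Op 5: free(c) -> (freed c); heap: [0-4 FREE][5-12 ALLOC][13-26 ALLOC][27-28 FREE]
Op 6: d = malloc(3) -> d = 0; heap: [0-2 ALLOC][3-4 FREE][5-12 ALLOC][13-26 ALLOC][27-28 FREE]
Op 7: e = malloc(6) -> e = NULL; heap: [0-2 ALLOC][3-4 FREE][5-12 ALLOC][13-26 ALLOC][27-28 FREE]
Op 8: free(a) -> (freed a); heap: [0-2 ALLOC][3-4 FREE][5-12 ALLOC][13-28 FREE]
free(d): d = 0 -> block [0-2 ALLOC]; mark free, coalesce with adjacent free neighbors -> [0-4 FREE][5-12 ALLOC][13-28 FREE]

Answer: [0-4 FREE][5-12 ALLOC][13-28 FREE]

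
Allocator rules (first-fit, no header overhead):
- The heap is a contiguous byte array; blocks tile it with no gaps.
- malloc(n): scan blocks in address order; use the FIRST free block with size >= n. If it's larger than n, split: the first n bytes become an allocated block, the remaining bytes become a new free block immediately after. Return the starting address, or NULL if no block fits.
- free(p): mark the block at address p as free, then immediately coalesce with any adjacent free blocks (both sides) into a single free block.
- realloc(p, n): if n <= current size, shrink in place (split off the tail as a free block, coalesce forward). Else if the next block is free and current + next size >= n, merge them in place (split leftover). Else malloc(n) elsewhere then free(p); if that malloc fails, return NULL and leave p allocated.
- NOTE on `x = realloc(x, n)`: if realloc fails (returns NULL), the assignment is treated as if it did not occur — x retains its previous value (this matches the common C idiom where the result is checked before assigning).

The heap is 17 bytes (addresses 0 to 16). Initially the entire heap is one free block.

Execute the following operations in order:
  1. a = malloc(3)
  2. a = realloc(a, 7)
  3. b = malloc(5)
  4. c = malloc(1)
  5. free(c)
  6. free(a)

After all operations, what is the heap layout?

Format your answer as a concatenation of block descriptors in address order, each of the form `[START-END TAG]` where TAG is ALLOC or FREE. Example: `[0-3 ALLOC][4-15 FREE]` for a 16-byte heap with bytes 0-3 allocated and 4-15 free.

Answer: [0-6 FREE][7-11 ALLOC][12-16 FREE]

Derivation:
Op 1: a = malloc(3) -> a = 0; heap: [0-2 ALLOC][3-16 FREE]
Op 2: a = realloc(a, 7) -> a = 0; heap: [0-6 ALLOC][7-16 FREE]
Op 3: b = malloc(5) -> b = 7; heap: [0-6 ALLOC][7-11 ALLOC][12-16 FREE]
Op 4: c = malloc(1) -> c = 12; heap: [0-6 ALLOC][7-11 ALLOC][12-12 ALLOC][13-16 FREE]
Op 5: free(c) -> (freed c); heap: [0-6 ALLOC][7-11 ALLOC][12-16 FREE]
Op 6: free(a) -> (freed a); heap: [0-6 FREE][7-11 ALLOC][12-16 FREE]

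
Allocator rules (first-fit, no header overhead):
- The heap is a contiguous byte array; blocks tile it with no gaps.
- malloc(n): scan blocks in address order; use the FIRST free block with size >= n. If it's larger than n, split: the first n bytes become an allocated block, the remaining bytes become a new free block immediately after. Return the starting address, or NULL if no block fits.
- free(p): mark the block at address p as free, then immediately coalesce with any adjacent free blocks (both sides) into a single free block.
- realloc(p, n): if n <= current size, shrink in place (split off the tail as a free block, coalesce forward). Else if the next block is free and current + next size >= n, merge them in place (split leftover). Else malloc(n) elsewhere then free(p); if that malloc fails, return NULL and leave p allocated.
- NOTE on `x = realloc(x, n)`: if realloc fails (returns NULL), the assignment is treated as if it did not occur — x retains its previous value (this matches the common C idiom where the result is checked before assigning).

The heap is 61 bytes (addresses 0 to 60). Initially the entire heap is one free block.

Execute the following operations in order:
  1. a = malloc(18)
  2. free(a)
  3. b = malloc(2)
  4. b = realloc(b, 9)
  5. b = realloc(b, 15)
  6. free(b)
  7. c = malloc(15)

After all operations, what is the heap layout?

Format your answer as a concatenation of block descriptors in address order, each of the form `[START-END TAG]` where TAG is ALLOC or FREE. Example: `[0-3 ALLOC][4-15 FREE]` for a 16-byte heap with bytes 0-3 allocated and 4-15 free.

Op 1: a = malloc(18) -> a = 0; heap: [0-17 ALLOC][18-60 FREE]
Op 2: free(a) -> (freed a); heap: [0-60 FREE]
Op 3: b = malloc(2) -> b = 0; heap: [0-1 ALLOC][2-60 FREE]
Op 4: b = realloc(b, 9) -> b = 0; heap: [0-8 ALLOC][9-60 FREE]
Op 5: b = realloc(b, 15) -> b = 0; heap: [0-14 ALLOC][15-60 FREE]
Op 6: free(b) -> (freed b); heap: [0-60 FREE]
Op 7: c = malloc(15) -> c = 0; heap: [0-14 ALLOC][15-60 FREE]

Answer: [0-14 ALLOC][15-60 FREE]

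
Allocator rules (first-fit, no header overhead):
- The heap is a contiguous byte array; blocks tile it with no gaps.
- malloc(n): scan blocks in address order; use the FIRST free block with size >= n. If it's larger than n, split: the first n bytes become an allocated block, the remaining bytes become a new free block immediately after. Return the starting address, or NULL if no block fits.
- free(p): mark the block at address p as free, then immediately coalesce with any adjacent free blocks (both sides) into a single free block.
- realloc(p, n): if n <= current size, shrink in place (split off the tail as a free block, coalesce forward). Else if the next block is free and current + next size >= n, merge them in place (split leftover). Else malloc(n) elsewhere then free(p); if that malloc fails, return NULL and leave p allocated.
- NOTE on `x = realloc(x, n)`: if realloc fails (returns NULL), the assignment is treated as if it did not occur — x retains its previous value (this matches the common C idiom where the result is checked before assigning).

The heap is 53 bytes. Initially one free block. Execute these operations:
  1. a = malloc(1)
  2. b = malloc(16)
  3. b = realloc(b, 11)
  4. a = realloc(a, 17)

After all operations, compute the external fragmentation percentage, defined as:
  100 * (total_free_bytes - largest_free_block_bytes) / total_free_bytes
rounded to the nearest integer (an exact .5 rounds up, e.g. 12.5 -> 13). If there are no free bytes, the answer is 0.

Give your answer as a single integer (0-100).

Answer: 4

Derivation:
Op 1: a = malloc(1) -> a = 0; heap: [0-0 ALLOC][1-52 FREE]
Op 2: b = malloc(16) -> b = 1; heap: [0-0 ALLOC][1-16 ALLOC][17-52 FREE]
Op 3: b = realloc(b, 11) -> b = 1; heap: [0-0 ALLOC][1-11 ALLOC][12-52 FREE]
Op 4: a = realloc(a, 17) -> a = 12; heap: [0-0 FREE][1-11 ALLOC][12-28 ALLOC][29-52 FREE]
Free blocks: [1 24] total_free=25 largest=24 -> 100*(25-24)/25 = 100/25 = 4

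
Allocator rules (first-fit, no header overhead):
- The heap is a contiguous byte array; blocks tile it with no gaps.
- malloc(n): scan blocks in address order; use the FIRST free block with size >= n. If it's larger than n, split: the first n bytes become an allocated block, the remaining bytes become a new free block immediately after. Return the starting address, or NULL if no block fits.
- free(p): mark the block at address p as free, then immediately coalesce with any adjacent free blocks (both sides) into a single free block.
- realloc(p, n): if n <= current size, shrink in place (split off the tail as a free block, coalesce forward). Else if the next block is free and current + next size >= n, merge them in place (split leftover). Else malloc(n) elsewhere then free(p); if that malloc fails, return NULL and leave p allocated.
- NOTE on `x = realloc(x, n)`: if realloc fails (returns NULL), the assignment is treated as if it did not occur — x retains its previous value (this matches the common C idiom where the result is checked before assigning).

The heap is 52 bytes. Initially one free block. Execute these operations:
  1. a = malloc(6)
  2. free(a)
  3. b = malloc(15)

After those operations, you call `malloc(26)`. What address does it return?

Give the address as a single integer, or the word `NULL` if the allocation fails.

Op 1: a = malloc(6) -> a = 0; heap: [0-5 ALLOC][6-51 FREE]
Op 2: free(a) -> (freed a); heap: [0-51 FREE]
Op 3: b = malloc(15) -> b = 0; heap: [0-14 ALLOC][15-51 FREE]
malloc(26): first-fit scan over [0-14 ALLOC][15-51 FREE] -> 15

Answer: 15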